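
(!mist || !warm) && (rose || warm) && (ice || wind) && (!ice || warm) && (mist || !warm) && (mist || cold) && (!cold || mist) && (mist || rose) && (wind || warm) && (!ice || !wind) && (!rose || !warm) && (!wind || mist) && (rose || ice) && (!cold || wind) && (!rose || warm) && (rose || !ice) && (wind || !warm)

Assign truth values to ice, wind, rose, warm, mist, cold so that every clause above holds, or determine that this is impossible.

UNSATISFIABLE

Try mist = false.
From the singleton clause (!warm), warm = false.
From the singleton clause (rose), rose = true.
But (!rose) is also a unit clause — contradiction.
Backtrack on mist: now try mist = true.
From the singleton clause (!warm), warm = false.
From the singleton clause (rose), rose = true.
But (!rose) is also a unit clause — contradiction.
Both values of mist lead to a conflict.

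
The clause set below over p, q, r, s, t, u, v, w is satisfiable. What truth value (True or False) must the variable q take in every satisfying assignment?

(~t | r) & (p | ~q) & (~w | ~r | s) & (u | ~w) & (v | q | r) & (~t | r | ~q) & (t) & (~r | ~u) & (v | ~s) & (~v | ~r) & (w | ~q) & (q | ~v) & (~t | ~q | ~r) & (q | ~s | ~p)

False

Suppose q = 1.
(p) alone gives p = 1.
(t) alone gives t = 1.
(r) alone gives r = 1.
But (~r) is also a unit clause — contradiction.
So every satisfying assignment has q = False.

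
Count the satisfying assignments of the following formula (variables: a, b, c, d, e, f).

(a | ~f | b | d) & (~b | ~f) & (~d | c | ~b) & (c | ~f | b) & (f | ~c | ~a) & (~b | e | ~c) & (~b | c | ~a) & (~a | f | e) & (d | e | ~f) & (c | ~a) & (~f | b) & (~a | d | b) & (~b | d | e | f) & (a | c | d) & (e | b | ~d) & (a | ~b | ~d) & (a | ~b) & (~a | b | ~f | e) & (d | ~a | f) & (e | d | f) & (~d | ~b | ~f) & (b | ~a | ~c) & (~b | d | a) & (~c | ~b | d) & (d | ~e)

2

There are 2^6 = 64 truth assignments over (a, b, c, d, e, f).
Split on c. With c = 1, the clauses containing c are satisfied and ~c drops from the rest; 1 of the 2^5 = 32 assignments to the other variables satisfy what remains.
With c = 0, by the same count on the reduced clause set, 1 assignment works.
(One model: a=F, b=F, c=F, d=T, e=T, f=F.)
Total: 1 + 1 = 2.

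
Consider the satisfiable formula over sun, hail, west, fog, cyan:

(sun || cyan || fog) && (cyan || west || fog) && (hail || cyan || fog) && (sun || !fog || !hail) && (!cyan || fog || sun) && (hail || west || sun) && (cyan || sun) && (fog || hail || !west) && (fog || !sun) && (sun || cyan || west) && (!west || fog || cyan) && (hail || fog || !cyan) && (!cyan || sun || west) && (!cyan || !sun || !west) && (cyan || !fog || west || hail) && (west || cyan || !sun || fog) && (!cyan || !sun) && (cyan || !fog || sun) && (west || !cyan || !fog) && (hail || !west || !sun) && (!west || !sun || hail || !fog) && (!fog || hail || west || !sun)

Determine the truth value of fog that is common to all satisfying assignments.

Suppose fog = false.
(!sun) alone gives sun = false.
(cyan) alone gives cyan = true.
But (!cyan) is also a unit clause — contradiction.
So every satisfying assignment has fog = True.

True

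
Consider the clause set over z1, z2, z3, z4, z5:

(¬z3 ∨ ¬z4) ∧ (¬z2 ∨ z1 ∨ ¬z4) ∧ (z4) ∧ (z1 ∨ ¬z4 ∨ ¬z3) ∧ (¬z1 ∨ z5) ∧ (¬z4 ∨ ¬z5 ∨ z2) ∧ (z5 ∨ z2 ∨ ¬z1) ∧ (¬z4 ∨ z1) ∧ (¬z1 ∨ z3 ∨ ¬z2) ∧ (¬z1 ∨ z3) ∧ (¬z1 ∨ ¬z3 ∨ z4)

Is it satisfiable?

Unit clause (z4) forces z4 = True.
Unit clause (¬z3) forces z3 = False.
Unit clause (z1) forces z1 = True.
That conflicts with the unit clause (¬z1).
No assignment satisfies every clause.

No, unsatisfiable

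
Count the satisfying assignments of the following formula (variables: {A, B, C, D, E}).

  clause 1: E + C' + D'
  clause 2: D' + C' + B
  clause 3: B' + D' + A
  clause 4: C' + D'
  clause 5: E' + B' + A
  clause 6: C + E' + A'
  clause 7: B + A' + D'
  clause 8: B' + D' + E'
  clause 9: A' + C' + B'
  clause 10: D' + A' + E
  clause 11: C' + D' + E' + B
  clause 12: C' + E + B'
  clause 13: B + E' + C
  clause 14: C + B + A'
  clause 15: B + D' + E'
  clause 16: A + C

5

There are 2^5 = 32 truth assignments over (A, B, C, D, E).
Split on E. With E = 1, the clauses containing E are satisfied and E' drops from the rest; 2 of the 2^4 = 16 assignments to the other variables satisfy what remains.
With E = 0, by the same count on the reduced clause set, 3 assignments work.
Total: 2 + 3 = 5.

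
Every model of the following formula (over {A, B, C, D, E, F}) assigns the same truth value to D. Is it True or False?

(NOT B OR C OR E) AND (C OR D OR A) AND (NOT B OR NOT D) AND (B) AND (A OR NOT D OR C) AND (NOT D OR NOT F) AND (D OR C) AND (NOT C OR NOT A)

Suppose D = true.
The clause (NOT B) is unit, so B = false.
But (B) is also a unit clause — contradiction.
So every satisfying assignment has D = False.

False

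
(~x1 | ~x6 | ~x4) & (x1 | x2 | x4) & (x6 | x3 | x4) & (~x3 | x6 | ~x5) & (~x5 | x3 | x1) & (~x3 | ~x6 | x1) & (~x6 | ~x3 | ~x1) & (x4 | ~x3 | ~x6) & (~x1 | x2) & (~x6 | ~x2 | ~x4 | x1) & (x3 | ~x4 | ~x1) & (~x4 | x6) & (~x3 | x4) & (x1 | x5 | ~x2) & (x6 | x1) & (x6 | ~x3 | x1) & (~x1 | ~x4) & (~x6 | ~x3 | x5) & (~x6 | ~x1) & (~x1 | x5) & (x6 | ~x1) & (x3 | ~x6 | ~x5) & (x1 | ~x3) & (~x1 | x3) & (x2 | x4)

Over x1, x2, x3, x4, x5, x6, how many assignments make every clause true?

There are 2^6 = 64 truth assignments over (x1, x2, x3, x4, x5, x6).
Split on x3. With x3 = 1, the clauses containing x3 are satisfied and ~x3 drops from the rest; 0 of the 2^5 = 32 assignments to the other variables satisfy what remains.
With x3 = 0, by the same count on the reduced clause set, 1 assignment works.
(One model: x1=F, x2=F, x3=F, x4=T, x5=F, x6=T.)
Total: 0 + 1 = 1.

1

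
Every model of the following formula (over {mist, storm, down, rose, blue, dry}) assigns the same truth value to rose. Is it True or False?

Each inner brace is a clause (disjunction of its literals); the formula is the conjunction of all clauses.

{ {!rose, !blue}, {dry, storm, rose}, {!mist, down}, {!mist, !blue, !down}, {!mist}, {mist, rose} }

True

Suppose rose = false.
Unit clause (!mist) forces mist = false.
But (mist) is also a unit clause — contradiction.
So every satisfying assignment has rose = True.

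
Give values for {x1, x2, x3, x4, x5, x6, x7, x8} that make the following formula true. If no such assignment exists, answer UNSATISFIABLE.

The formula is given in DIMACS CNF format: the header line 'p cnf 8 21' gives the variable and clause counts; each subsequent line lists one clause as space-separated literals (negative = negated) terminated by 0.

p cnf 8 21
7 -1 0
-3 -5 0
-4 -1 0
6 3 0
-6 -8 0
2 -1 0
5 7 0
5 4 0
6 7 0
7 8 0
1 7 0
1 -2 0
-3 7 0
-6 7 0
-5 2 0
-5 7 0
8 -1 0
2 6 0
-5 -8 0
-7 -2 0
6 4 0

x1 ↦ False,  x2 ↦ False,  x3 ↦ True,  x4 ↦ True,  x5 ↦ False,  x6 ↦ True,  x7 ↦ True,  x8 ↦ False

Suppose x7 = True.
From the singleton clause (¬x2), x2 = False.
From the singleton clause (¬x1), x1 = False.
From the singleton clause (¬x5), x5 = False.
From the singleton clause (x4), x4 = True.
From the singleton clause (x6), x6 = True.
From the singleton clause (¬x8), x8 = False.
All clauses hold; x3 can take either value.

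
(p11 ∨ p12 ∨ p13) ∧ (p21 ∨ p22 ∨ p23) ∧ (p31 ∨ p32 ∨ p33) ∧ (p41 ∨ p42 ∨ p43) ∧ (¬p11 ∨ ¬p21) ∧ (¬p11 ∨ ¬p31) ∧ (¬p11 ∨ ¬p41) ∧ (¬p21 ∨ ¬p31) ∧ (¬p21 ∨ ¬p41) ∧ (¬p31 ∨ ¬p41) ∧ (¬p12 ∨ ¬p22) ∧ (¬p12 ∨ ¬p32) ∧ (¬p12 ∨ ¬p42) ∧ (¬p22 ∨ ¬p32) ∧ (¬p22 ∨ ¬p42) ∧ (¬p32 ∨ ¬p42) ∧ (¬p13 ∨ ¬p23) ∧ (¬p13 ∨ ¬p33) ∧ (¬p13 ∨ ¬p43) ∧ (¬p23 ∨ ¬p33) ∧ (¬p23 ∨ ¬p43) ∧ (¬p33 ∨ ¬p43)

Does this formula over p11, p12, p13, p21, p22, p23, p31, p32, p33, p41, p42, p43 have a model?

Case p11 = False:
Case p12 = True:
(¬p22) alone gives p22 = False.
(¬p32) alone gives p32 = False.
(¬p42) alone gives p42 = False.
Case p21 = True:
(¬p31) alone gives p31 = False.
(p33) alone gives p33 = True.
(¬p41) alone gives p41 = False.
(p43) alone gives p43 = True.
Now (¬p43) is unsatisfied and unit — conflict.
Undo p21 and try p21 = False.
(p23) alone gives p23 = True.
(¬p13) alone gives p13 = False.
(¬p33) alone gives p33 = False.
(p31) alone gives p31 = True.
(¬p41) alone gives p41 = False.
(p43) alone gives p43 = True.
Now (¬p43) is unsatisfied and unit — conflict.
Both values of p21 lead to a conflict.
Undo p12 and try p12 = False.
(p13) alone gives p13 = True.
(¬p23) alone gives p23 = False.
(¬p33) alone gives p33 = False.
(¬p43) alone gives p43 = False.
Case p21 = True:
(¬p31) alone gives p31 = False.
(p32) alone gives p32 = True.
(¬p41) alone gives p41 = False.
(p42) alone gives p42 = True.
Now (¬p42) is unsatisfied and unit — conflict.
Undo p21 and try p21 = False.
(p22) alone gives p22 = True.
(¬p32) alone gives p32 = False.
(p31) alone gives p31 = True.
(¬p41) alone gives p41 = False.
(p42) alone gives p42 = True.
Now (¬p42) is unsatisfied and unit — conflict.
Both values of p21 lead to a conflict.
Both values of p12 lead to a conflict.
Undo p11 and try p11 = True.
(¬p21) alone gives p21 = False.
(¬p31) alone gives p31 = False.
(¬p41) alone gives p41 = False.
Case p22 = True:
(¬p12) alone gives p12 = False.
(¬p32) alone gives p32 = False.
(p33) alone gives p33 = True.
(¬p42) alone gives p42 = False.
(p43) alone gives p43 = True.
Now (¬p43) is unsatisfied and unit — conflict.
Undo p22 and try p22 = False.
(p23) alone gives p23 = True.
(¬p13) alone gives p13 = False.
(¬p33) alone gives p33 = False.
(p32) alone gives p32 = True.
(¬p12) alone gives p12 = False.
(¬p42) alone gives p42 = False.
(p43) alone gives p43 = True.
Now (¬p43) is unsatisfied and unit — conflict.
Both values of p22 lead to a conflict.
Both values of p11 lead to a conflict.
No assignment satisfies every clause.

No, unsatisfiable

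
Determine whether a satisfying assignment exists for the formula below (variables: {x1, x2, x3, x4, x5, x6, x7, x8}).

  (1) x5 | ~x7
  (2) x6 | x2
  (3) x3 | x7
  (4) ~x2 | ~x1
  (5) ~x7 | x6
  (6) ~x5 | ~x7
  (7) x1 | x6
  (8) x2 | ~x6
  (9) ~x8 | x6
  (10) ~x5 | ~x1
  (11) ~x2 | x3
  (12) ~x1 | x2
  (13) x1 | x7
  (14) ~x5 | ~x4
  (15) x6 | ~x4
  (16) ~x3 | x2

Case x5 = 1:
(~x7) alone gives x7 = 0.
(x3) alone gives x3 = 1.
(~x1) alone gives x1 = 0.
That conflicts with the unit clause (x1).
Backtrack on x5: now try x5 = 0.
(~x7) alone gives x7 = 0.
(x3) alone gives x3 = 1.
(x1) alone gives x1 = 1.
(~x2) alone gives x2 = 0.
That conflicts with the unit clause (x2).
Neither x5 = 1 nor x5 = 0 works.
No assignment satisfies every clause.

Unsatisfiable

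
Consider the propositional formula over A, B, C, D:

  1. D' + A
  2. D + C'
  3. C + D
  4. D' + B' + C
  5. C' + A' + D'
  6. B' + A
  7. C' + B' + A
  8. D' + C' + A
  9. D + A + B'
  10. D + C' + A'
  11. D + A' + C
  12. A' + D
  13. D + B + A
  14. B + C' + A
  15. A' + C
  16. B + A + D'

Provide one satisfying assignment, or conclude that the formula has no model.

Try D = 0.
From the singleton clause (C'), C = 0.
But (C) is also a unit clause — contradiction.
That branch fails; take D = 1 instead.
From the singleton clause (A), A = 1.
From the singleton clause (C'), C = 0.
But (C) is also a unit clause — contradiction.
Both values of D lead to a conflict.

UNSATISFIABLE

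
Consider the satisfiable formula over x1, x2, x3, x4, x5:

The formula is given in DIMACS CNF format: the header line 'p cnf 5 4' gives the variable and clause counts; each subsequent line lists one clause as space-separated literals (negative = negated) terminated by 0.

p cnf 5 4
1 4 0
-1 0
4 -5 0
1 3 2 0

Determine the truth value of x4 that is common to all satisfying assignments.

True

Suppose x4 = False.
The clause (x1) is unit, so x1 = True.
Now (¬x1) is unsatisfied and unit — conflict.
So every satisfying assignment has x4 = True.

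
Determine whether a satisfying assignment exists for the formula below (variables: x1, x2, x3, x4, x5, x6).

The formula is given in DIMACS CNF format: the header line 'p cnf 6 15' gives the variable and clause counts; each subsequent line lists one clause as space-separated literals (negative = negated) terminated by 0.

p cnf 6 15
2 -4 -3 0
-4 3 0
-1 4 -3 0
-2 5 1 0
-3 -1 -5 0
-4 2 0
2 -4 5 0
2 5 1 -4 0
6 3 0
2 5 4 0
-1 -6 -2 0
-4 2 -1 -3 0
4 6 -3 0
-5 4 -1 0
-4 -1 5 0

Satisfiable

Try x4 = False.
Try x1 = False.
Try x2 = True.
From the singleton clause (x5), x5 = True.
Try x6 = True.
Every clause is now satisfied; x3 is unconstrained.
A satisfying assignment: x1: False, x2: True, x3: False, x4: False, x5: True, x6: True.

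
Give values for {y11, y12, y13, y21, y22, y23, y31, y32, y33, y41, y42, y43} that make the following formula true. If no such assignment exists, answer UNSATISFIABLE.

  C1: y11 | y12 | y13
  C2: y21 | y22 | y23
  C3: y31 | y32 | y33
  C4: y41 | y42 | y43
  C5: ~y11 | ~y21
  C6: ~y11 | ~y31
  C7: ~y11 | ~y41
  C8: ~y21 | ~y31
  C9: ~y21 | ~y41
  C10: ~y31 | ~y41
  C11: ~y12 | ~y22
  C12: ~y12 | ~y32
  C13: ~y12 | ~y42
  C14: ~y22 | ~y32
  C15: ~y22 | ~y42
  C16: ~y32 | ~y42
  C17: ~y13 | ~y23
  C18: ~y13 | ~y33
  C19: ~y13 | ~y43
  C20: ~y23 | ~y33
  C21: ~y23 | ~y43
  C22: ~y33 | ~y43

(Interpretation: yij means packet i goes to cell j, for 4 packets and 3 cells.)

Try y11 = 0.
Try y12 = 1.
(~y22) alone gives y22 = 0.
(~y32) alone gives y32 = 0.
(~y42) alone gives y42 = 0.
Try y21 = 1.
(~y31) alone gives y31 = 0.
(y33) alone gives y33 = 1.
(~y41) alone gives y41 = 0.
(y43) alone gives y43 = 1.
That conflicts with the unit clause (~y43).
So y21 must be the other value — set y21 = 0.
(y23) alone gives y23 = 1.
(~y13) alone gives y13 = 0.
(~y33) alone gives y33 = 0.
(y31) alone gives y31 = 1.
(~y41) alone gives y41 = 0.
(y43) alone gives y43 = 1.
That conflicts with the unit clause (~y43).
Neither y21 = 1 nor y21 = 0 works.
So y12 must be the other value — set y12 = 0.
(y13) alone gives y13 = 1.
(~y23) alone gives y23 = 0.
(~y33) alone gives y33 = 0.
(~y43) alone gives y43 = 0.
Try y21 = 1.
(~y31) alone gives y31 = 0.
(y32) alone gives y32 = 1.
(~y41) alone gives y41 = 0.
(y42) alone gives y42 = 1.
That conflicts with the unit clause (~y42).
So y21 must be the other value — set y21 = 0.
(y22) alone gives y22 = 1.
(~y32) alone gives y32 = 0.
(y31) alone gives y31 = 1.
(~y41) alone gives y41 = 0.
(y42) alone gives y42 = 1.
That conflicts with the unit clause (~y42).
Neither y21 = 1 nor y21 = 0 works.
Neither y12 = 1 nor y12 = 0 works.
So y11 must be the other value — set y11 = 1.
(~y21) alone gives y21 = 0.
(~y31) alone gives y31 = 0.
(~y41) alone gives y41 = 0.
Try y22 = 1.
(~y12) alone gives y12 = 0.
(~y32) alone gives y32 = 0.
(y33) alone gives y33 = 1.
(~y42) alone gives y42 = 0.
(y43) alone gives y43 = 1.
That conflicts with the unit clause (~y43).
So y22 must be the other value — set y22 = 0.
(y23) alone gives y23 = 1.
(~y13) alone gives y13 = 0.
(~y33) alone gives y33 = 0.
(y32) alone gives y32 = 1.
(~y12) alone gives y12 = 0.
(~y42) alone gives y42 = 0.
(y43) alone gives y43 = 1.
That conflicts with the unit clause (~y43).
Neither y22 = 1 nor y22 = 0 works.
Neither y11 = 1 nor y11 = 0 works.

UNSATISFIABLE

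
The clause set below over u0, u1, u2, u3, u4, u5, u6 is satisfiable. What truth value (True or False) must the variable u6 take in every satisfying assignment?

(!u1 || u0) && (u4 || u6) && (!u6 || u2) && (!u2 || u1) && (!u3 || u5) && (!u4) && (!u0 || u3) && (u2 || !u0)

True

Suppose u6 = false.
The clause (u4) is unit, so u4 = true.
That conflicts with the unit clause (!u4).
So every satisfying assignment has u6 = True.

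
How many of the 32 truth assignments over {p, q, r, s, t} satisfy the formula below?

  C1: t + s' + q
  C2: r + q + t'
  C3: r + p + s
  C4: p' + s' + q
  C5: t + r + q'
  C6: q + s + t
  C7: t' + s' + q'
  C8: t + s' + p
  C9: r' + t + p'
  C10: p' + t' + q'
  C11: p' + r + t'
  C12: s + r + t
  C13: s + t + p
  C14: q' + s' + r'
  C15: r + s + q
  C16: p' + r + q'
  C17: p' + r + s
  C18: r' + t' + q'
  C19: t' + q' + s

3

There are 2^5 = 32 truth assignments over (p, q, r, s, t).
Split on t. With t = 1, the clauses containing t are satisfied and t' drops from the rest; 3 of the 2^4 = 16 assignments to the other variables satisfy what remains.
With t = 0, by the same count on the reduced clause set, 0 assignments work.
(One model: p=F, q=F, r=T, s=F, t=T.)
Total: 3 + 0 = 3.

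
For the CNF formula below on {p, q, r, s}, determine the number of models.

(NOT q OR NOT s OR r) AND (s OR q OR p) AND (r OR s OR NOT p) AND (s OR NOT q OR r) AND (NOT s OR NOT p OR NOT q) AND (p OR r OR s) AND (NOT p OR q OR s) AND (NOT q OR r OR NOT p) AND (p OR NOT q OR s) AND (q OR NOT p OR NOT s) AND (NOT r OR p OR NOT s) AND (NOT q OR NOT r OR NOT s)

2

There are 2^4 = 16 truth assignments over (p, q, r, s).
Check each against the 12 clauses (columns in the order p, q, r, s):
  F F F F  ✗ fails (s OR q OR p)
  F F F T  ✓ satisfies all
  F F T F  ✗ fails (s OR q OR p)
  F F T T  ✗ fails (NOT r OR p OR NOT s)
  F T F F  ✗ fails (s OR NOT q OR r)
  F T F T  ✗ fails (NOT q OR NOT s OR r)
  F T T F  ✗ fails (p OR NOT q OR s)
  F T T T  ✗ fails (NOT r OR p OR NOT s)
  T F F F  ✗ fails (r OR s OR NOT p)
  T F F T  ✗ fails (q OR NOT p OR NOT s)
  T F T F  ✗ fails (NOT p OR q OR s)
  T F T T  ✗ fails (q OR NOT p OR NOT s)
  T T F F  ✗ fails (r OR s OR NOT p)
  T T F T  ✗ fails (NOT q OR NOT s OR r)
  T T T F  ✓ satisfies all
  T T T T  ✗ fails (NOT s OR NOT p OR NOT q)
2 of the 16 rows are models.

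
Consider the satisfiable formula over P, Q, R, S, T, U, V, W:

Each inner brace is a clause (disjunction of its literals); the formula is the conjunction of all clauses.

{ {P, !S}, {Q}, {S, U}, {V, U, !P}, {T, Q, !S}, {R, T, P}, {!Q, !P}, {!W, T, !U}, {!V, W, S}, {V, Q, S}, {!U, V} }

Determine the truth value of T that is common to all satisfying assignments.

Suppose T = false.
From the singleton clause (Q), Q = true.
From the singleton clause (!P), P = false.
From the singleton clause (!S), S = false.
From the singleton clause (U), U = true.
From the singleton clause (R), R = true.
From the singleton clause (!W), W = false.
From the singleton clause (!V), V = false.
Now (V) is unsatisfied and unit — conflict.
So every satisfying assignment has T = True.

True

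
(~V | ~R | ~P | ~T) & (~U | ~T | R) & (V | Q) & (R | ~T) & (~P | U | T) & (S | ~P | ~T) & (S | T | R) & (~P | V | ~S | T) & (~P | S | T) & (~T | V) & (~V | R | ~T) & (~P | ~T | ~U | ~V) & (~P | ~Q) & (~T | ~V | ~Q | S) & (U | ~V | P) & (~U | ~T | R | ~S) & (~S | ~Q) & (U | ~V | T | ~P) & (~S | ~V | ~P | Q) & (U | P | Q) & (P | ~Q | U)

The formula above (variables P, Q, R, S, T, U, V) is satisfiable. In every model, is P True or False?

False

Suppose P = 1.
The clause (~Q) is unit, so Q = 0.
The clause (V) is unit, so V = 1.
The clause (~S) is unit, so S = 0.
The clause (~T) is unit, so T = 0.
But (T) is also a unit clause — contradiction.
So every satisfying assignment has P = False.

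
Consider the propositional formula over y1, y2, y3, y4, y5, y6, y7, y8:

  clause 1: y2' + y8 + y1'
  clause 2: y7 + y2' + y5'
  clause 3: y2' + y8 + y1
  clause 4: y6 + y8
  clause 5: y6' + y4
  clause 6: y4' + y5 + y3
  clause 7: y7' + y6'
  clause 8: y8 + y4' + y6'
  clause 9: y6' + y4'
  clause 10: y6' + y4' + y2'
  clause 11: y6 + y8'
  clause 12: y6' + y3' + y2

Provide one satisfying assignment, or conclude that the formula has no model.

UNSATISFIABLE

Branch on y6: set y6 = 1.
From the singleton clause (y4), y4 = 1.
That conflicts with the unit clause (y4').
So y6 must be the other value — set y6 = 0.
From the singleton clause (y8), y8 = 1.
That conflicts with the unit clause (y8').
Both values of y6 lead to a conflict.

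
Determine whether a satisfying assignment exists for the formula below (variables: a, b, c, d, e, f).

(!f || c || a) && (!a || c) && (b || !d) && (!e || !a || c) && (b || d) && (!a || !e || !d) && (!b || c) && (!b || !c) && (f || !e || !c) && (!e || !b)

Try a = false.
Try f = false.
Try b = true.
From the singleton clause (c), c = true.
That conflicts with the unit clause (!c).
That branch fails; take b = false instead.
From the singleton clause (!d), d = false.
That conflicts with the unit clause (d).
Both values of b lead to a conflict.
That branch fails; take f = true instead.
From the singleton clause (c), c = true.
From the singleton clause (!b), b = false.
From the singleton clause (!d), d = false.
That conflicts with the unit clause (d).
Both values of f lead to a conflict.
That branch fails; take a = true instead.
From the singleton clause (c), c = true.
From the singleton clause (!b), b = false.
From the singleton clause (!d), d = false.
That conflicts with the unit clause (d).
Both values of a lead to a conflict.
No assignment satisfies every clause.

No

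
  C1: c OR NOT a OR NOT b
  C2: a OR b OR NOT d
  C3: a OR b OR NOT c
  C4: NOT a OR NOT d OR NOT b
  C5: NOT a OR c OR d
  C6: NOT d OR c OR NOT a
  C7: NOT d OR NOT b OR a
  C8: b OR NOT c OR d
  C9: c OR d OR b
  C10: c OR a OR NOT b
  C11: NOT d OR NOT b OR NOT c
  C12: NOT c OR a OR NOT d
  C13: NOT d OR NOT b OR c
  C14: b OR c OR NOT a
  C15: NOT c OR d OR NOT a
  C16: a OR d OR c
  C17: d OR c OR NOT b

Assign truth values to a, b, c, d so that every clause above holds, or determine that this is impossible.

a: true,  b: false,  c: true,  d: true

Case c = true:
Case a = true:
(d) alone gives d = true.
(NOT b) alone gives b = false.
Every clause now holds.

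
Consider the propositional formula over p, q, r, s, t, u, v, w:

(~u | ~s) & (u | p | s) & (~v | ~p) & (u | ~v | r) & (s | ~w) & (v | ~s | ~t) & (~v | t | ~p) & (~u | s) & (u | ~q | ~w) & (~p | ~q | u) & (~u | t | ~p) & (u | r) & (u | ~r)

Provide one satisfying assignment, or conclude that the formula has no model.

UNSATISFIABLE

Branch on u: set u = 0.
The clause (r) is unit, so r = 1.
Now (~r) is unsatisfied and unit — conflict.
So u must be the other value — set u = 1.
The clause (~s) is unit, so s = 0.
Now (s) is unsatisfied and unit — conflict.
Both values of u lead to a conflict.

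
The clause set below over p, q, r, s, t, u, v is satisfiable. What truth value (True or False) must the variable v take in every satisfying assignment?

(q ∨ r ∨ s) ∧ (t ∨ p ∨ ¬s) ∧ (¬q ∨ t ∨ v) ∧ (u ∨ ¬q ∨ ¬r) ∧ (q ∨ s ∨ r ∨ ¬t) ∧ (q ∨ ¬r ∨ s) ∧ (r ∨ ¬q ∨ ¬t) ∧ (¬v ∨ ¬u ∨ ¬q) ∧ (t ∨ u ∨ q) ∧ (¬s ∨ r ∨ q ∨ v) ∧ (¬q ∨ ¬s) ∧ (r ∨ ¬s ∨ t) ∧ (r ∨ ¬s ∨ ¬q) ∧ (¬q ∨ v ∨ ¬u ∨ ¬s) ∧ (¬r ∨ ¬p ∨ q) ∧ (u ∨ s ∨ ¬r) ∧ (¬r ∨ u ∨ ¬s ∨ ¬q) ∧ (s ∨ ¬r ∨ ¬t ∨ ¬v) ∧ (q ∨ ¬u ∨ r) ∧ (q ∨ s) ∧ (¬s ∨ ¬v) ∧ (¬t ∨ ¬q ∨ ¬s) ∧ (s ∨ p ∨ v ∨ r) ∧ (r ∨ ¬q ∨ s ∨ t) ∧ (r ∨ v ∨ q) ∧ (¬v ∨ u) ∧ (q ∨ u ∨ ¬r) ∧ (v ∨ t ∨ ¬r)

False

Suppose v = True.
(¬s) alone gives s = False.
(q) alone gives q = True.
(¬u) alone gives u = False.
But (u) is also a unit clause — contradiction.
So every satisfying assignment has v = False.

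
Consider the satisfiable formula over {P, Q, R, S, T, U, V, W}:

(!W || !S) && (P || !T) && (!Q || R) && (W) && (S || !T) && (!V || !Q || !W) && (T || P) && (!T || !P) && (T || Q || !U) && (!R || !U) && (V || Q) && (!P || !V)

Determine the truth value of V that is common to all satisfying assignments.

Suppose V = true.
The clause (W) is unit, so W = true.
The clause (!S) is unit, so S = false.
The clause (!T) is unit, so T = false.
The clause (!Q) is unit, so Q = false.
The clause (P) is unit, so P = true.
Now (!P) is unsatisfied and unit — conflict.
So every satisfying assignment has V = False.

False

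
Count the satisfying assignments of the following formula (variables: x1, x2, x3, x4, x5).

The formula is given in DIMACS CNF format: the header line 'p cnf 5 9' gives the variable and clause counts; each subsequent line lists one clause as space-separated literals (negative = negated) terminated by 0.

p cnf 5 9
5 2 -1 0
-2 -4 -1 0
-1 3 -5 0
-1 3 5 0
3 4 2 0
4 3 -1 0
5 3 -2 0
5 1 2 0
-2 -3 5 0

There are 2^5 = 32 truth assignments over (x1, x2, x3, x4, x5).
Split on x5. With x5 = True, the clauses containing x5 are satisfied and ¬x5 drops from the rest; 10 of the 2^4 = 16 assignments to the other variables satisfy what remains.
With x5 = False, by the same count on the reduced clause set, 0 assignments work.
(One model: x1=F, x2=F, x3=F, x4=T, x5=T.)
Total: 10 + 0 = 10.

10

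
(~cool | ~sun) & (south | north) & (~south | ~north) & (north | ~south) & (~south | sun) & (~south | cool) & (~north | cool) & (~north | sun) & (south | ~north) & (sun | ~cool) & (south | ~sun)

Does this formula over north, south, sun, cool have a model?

Try cool = 0.
(~south) alone gives south = 0.
(north) alone gives north = 1.
That conflicts with the unit clause (~north).
That branch fails; take cool = 1 instead.
(~sun) alone gives sun = 0.
That conflicts with the unit clause (sun).
Either choice for cool ends in contradiction.
No assignment satisfies every clause.

No, unsatisfiable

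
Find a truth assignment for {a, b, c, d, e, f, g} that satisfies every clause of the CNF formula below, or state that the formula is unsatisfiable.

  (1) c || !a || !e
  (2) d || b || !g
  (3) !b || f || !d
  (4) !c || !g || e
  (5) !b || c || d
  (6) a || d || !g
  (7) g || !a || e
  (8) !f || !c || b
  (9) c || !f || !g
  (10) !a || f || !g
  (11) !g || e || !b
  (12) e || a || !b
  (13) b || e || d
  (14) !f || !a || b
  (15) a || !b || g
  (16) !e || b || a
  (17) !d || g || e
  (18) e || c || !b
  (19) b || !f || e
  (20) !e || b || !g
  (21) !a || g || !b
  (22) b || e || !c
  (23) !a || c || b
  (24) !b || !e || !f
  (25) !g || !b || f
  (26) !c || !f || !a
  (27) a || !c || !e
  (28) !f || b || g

a ↦ false,  b ↦ false,  c ↦ false,  d ↦ true,  e ↦ false,  f ↦ false,  g ↦ true

Branch on c: set c = false.
Branch on a: set a = false.
Branch on b: set b = false.
(!e) alone gives e = false.
(d) alone gives d = true.
(g) alone gives g = true.
(!f) alone gives f = false.
All clauses are satisfied.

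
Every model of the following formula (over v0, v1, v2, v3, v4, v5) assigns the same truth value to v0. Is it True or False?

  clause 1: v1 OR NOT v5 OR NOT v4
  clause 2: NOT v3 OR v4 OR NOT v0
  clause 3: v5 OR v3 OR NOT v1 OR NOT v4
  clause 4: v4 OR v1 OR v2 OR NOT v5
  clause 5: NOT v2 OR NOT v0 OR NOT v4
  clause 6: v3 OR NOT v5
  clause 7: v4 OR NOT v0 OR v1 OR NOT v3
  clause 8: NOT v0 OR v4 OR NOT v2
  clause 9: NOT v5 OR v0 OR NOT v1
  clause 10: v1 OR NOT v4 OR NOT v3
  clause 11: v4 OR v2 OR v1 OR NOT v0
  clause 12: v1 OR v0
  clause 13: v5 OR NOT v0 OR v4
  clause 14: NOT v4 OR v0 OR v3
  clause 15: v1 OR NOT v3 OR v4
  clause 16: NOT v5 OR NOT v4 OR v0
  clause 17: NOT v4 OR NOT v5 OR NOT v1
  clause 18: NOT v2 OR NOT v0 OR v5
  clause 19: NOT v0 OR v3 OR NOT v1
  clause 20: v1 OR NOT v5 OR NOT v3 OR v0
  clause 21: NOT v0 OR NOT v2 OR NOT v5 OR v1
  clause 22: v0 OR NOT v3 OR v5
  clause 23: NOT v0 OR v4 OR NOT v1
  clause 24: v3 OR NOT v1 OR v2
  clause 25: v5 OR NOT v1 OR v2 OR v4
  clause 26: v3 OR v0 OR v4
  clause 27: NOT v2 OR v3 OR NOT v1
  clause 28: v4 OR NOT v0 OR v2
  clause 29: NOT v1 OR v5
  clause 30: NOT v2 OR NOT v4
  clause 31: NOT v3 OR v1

True

Suppose v0 = false.
The clause (v1) is unit, so v1 = true.
The clause (NOT v5) is unit, so v5 = false.
That conflicts with the unit clause (v5).
So every satisfying assignment has v0 = True.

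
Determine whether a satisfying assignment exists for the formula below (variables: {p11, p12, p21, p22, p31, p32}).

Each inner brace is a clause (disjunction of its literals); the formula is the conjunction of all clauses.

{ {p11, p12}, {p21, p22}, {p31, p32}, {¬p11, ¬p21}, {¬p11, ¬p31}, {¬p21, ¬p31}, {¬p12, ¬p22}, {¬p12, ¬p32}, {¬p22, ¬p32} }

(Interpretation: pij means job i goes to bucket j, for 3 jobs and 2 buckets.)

No, unsatisfiable

Branch on p11: set p11 = True.
Unit clause (¬p21) forces p21 = False.
Unit clause (p22) forces p22 = True.
Unit clause (¬p31) forces p31 = False.
Unit clause (p32) forces p32 = True.
But (¬p32) is also a unit clause — contradiction.
Backtrack on p11: now try p11 = False.
Unit clause (p12) forces p12 = True.
Unit clause (¬p22) forces p22 = False.
Unit clause (p21) forces p21 = True.
Unit clause (¬p31) forces p31 = False.
Unit clause (p32) forces p32 = True.
But (¬p32) is also a unit clause — contradiction.
Either choice for p11 ends in contradiction.
No assignment satisfies every clause.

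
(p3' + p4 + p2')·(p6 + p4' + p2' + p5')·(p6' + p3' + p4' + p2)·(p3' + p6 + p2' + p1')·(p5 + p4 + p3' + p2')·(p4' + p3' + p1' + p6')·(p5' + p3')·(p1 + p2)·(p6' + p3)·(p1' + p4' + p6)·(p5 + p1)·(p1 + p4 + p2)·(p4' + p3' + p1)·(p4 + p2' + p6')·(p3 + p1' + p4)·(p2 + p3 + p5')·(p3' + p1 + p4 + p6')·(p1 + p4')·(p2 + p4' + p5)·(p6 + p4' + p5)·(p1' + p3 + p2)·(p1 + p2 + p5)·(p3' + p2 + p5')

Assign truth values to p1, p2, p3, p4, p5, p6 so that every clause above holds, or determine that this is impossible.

p1=1; p2=0; p3=1; p4=0; p5=0; p6=0

Case p5 = 0:
The clause (p1) is unit, so p1 = 1.
Case p6 = 0:
The clause (p4') is unit, so p4 = 0.
The clause (p3) is unit, so p3 = 1.
The clause (p2') is unit, so p2 = 0.
This assignment satisfies each clause.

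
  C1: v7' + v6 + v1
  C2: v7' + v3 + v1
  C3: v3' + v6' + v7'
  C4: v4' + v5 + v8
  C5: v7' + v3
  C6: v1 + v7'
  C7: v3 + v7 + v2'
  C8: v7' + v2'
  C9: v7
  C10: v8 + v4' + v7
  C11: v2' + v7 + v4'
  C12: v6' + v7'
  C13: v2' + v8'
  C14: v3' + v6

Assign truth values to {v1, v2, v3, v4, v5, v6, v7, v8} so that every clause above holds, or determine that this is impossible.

From the singleton clause (v7), v7 = 1.
From the singleton clause (v3), v3 = 1.
From the singleton clause (v6'), v6 = 0.
Now (v6) is unsatisfied and unit — conflict.

UNSATISFIABLE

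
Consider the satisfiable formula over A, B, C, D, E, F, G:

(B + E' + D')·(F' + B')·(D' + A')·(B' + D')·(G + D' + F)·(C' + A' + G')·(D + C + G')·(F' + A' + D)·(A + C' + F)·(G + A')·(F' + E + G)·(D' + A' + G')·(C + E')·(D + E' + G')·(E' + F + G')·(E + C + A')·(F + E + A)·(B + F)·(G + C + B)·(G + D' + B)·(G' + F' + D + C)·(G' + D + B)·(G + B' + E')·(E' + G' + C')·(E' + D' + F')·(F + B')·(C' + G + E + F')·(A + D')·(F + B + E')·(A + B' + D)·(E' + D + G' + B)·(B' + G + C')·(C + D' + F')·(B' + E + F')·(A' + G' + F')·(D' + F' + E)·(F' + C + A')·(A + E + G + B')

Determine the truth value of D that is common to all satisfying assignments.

False

Suppose D = 1.
(A') alone gives A = 0.
Now (A) is unsatisfied and unit — conflict.
So every satisfying assignment has D = False.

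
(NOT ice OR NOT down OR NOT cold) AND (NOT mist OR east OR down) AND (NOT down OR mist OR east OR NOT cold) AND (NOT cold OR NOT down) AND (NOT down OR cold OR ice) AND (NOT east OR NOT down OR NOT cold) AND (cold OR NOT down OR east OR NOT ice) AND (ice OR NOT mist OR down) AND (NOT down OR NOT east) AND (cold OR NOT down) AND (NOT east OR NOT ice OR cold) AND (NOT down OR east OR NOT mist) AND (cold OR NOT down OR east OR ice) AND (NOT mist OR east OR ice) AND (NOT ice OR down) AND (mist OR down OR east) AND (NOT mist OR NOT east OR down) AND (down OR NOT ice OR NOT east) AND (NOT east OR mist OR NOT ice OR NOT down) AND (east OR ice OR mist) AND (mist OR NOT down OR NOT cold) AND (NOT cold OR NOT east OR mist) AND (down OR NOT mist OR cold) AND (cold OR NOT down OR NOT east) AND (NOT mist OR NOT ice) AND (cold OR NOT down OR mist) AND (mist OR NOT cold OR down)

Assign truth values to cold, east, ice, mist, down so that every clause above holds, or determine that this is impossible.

cold=false,  east=true,  ice=false,  mist=false,  down=false

Case cold = false:
The clause (NOT down) is unit, so down = false.
The clause (NOT ice) is unit, so ice = false.
The clause (NOT mist) is unit, so mist = false.
The clause (east) is unit, so east = true.
This assignment satisfies each clause.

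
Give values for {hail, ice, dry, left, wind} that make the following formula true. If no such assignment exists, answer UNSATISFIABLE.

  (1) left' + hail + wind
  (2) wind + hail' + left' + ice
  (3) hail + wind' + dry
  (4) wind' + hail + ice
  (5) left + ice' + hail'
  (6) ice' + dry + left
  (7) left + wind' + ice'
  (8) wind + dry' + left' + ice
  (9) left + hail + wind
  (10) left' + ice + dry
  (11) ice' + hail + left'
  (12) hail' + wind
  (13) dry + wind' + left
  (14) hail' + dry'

hail=1, ice=1, dry=0, left=1, wind=1

Suppose hail = 1.
The clause (wind) is unit, so wind = 1.
The clause (dry') is unit, so dry = 0.
The clause (left) is unit, so left = 1.
The clause (ice) is unit, so ice = 1.
Every clause now holds.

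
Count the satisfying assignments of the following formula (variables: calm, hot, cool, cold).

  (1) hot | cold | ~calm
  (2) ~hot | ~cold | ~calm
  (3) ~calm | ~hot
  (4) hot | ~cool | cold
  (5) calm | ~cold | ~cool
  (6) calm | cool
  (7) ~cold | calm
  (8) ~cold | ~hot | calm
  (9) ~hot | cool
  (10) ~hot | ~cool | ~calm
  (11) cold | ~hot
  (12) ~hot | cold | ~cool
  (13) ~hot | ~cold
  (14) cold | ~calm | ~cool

There are 2^4 = 16 truth assignments over (calm, hot, cool, cold).
Check each against the 14 clauses (columns in the order calm, hot, cool, cold):
  F F F F  ✗ fails (calm | cool)
  F F F T  ✗ fails (calm | cool)
  F F T F  ✗ fails (hot | ~cool | cold)
  F F T T  ✗ fails (calm | ~cold | ~cool)
  F T F F  ✗ fails (calm | cool)
  F T F T  ✗ fails (calm | cool)
  F T T F  ✗ fails (cold | ~hot)
  F T T T  ✗ fails (calm | ~cold | ~cool)
  T F F F  ✗ fails (hot | cold | ~calm)
  T F F T  ✓ satisfies all
  T F T F  ✗ fails (hot | cold | ~calm)
  T F T T  ✓ satisfies all
  T T F F  ✗ fails (~calm | ~hot)
  T T F T  ✗ fails (~hot | ~cold | ~calm)
  T T T F  ✗ fails (~calm | ~hot)
  T T T T  ✗ fails (~hot | ~cold | ~calm)
2 of the 16 rows are models.

2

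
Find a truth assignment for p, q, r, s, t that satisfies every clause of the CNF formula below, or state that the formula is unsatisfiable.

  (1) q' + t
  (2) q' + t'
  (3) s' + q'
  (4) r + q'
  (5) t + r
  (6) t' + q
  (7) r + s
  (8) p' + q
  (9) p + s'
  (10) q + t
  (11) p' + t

UNSATISFIABLE

Suppose q = 0.
(t') alone gives t = 0.
That conflicts with the unit clause (t).
Backtrack on q: now try q = 1.
(t) alone gives t = 1.
That conflicts with the unit clause (t').
Neither q = 1 nor q = 0 works.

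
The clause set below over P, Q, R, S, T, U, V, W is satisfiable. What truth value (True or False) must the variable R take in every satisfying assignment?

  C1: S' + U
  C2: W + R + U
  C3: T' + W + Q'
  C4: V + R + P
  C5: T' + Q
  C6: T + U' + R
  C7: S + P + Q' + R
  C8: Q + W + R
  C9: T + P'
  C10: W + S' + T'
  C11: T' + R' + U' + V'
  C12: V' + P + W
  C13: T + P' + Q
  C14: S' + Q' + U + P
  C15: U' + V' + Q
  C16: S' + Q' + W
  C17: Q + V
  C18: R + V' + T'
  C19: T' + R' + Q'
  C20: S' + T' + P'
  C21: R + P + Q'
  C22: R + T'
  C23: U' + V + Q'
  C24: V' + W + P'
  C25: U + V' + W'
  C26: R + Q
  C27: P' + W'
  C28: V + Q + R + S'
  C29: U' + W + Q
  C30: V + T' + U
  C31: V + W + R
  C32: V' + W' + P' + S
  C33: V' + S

True

Suppose R = 0.
(T') alone gives T = 0.
(U') alone gives U = 0.
(S') alone gives S = 0.
(W) alone gives W = 1.
(P') alone gives P = 0.
(V) alone gives V = 1.
That conflicts with the unit clause (V').
So every satisfying assignment has R = True.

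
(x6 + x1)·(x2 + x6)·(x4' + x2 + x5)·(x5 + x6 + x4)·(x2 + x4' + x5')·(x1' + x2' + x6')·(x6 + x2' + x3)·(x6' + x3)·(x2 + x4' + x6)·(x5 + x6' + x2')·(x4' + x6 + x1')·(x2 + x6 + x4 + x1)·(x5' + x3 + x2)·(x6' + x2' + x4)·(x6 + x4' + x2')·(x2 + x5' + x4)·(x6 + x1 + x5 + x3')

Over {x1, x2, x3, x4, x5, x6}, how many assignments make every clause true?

4

There are 2^6 = 64 truth assignments over (x1, x2, x3, x4, x5, x6).
Split on x4. With x4 = 1, the clauses containing x4 are satisfied and x4' drops from the rest; 1 of the 2^5 = 32 assignments to the other variables satisfy what remains.
With x4 = 0, by the same count on the reduced clause set, 3 assignments work.
Total: 1 + 3 = 4.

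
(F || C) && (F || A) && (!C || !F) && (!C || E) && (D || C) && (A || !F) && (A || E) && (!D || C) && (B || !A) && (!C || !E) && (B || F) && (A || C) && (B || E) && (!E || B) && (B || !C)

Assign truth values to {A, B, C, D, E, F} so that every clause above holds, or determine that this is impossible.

UNSATISFIABLE

Suppose F = true.
From the singleton clause (!C), C = false.
From the singleton clause (D), D = true.
But (!D) is also a unit clause — contradiction.
Undo F and try F = false.
From the singleton clause (C), C = true.
From the singleton clause (A), A = true.
From the singleton clause (E), E = true.
But (!E) is also a unit clause — contradiction.
Either choice for F ends in contradiction.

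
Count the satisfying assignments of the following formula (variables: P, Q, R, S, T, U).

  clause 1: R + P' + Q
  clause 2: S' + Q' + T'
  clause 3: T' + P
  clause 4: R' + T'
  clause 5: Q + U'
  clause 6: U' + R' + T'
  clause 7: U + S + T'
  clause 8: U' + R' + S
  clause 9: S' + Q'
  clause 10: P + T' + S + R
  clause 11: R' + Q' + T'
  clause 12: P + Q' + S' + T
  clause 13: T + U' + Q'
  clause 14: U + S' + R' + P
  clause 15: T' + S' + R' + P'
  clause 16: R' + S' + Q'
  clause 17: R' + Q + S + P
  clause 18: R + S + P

There are 2^6 = 64 truth assignments over (P, Q, R, S, T, U).
Split on T. With T = 1, the clauses containing T are satisfied and T' drops from the rest; 1 of the 2^5 = 32 assignments to the other variables satisfy what remains.
With T = 0, by the same count on the reduced clause set, 6 assignments work.
(One model: P=F, Q=F, R=F, S=T, T=F, U=F.)
Total: 1 + 6 = 7.

7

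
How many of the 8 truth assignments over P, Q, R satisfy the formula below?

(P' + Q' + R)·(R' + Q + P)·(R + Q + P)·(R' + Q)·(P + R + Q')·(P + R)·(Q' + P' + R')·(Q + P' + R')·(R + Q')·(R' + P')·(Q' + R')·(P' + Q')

There are 2^3 = 8 truth assignments over (P, Q, R).
Check each against the 12 clauses (columns in the order P, Q, R):
  F F F  ✗ fails (R + Q + P)
  F F T  ✗ fails (R' + Q + P)
  F T F  ✗ fails (P + R + Q')
  F T T  ✗ fails (Q' + R')
  T F F  ✓ satisfies all
  T F T  ✗ fails (R' + Q)
  T T F  ✗ fails (P' + Q' + R)
  T T T  ✗ fails (Q' + P' + R')
1 of the 8 rows is a model.

1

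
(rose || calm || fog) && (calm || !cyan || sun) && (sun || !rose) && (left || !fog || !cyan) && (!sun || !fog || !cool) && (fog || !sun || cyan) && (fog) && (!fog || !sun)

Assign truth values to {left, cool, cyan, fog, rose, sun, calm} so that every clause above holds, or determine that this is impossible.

left ↦ true, cool ↦ false, cyan ↦ false, fog ↦ true, rose ↦ false, sun ↦ false, calm ↦ true

The clause (fog) is unit, so fog = true.
The clause (!sun) is unit, so sun = false.
The clause (!rose) is unit, so rose = false.
Case calm = true:
Case left = true:
Every clause is now satisfied; cool, cyan are unconstrained.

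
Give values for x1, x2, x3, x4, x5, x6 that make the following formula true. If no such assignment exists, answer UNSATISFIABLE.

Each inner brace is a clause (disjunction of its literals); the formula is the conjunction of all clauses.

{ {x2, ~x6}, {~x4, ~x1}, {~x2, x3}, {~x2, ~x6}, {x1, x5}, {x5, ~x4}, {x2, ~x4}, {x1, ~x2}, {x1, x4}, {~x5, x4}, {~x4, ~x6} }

x1: 1,  x2: 1,  x3: 1,  x4: 0,  x5: 0,  x6: 0

Suppose x2 = 1.
From the singleton clause (x3), x3 = 1.
From the singleton clause (~x6), x6 = 0.
From the singleton clause (x1), x1 = 1.
From the singleton clause (~x4), x4 = 0.
From the singleton clause (~x5), x5 = 0.
This assignment satisfies each clause.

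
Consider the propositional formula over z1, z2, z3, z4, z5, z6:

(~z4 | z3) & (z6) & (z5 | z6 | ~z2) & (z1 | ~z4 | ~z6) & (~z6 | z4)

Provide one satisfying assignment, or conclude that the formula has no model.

z1: 1,  z2: 0,  z3: 1,  z4: 1,  z5: 1,  z6: 1

Unit clause (z6) forces z6 = 1.
Unit clause (z4) forces z4 = 1.
Unit clause (z3) forces z3 = 1.
Unit clause (z1) forces z1 = 1.
No clause remains; z2, z5 are free.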